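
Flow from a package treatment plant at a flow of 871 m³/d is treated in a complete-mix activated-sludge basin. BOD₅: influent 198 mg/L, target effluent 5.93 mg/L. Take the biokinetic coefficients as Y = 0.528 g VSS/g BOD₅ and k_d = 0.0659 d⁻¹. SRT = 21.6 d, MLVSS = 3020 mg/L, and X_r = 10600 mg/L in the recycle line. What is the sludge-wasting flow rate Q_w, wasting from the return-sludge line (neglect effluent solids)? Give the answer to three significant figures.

Rearranging the biomass balance for a CMAS with decay, V = Y·Q·ΔS·θ_c / [X·(1+k_d θ_c)] = 0.528 × 871 × (198 − 5.93) × 21.6 / [3020 × (1 + 0.0659 × 21.6)] = 1.91×10^6 / 7319 = 260.7 m³.
Q_w = (V·X)/(θ_c X_r) = 260.7 × 3020 / (21.6 × 10600) = 3.439 m³/d.

Q_w ≈ 3.44 m³/d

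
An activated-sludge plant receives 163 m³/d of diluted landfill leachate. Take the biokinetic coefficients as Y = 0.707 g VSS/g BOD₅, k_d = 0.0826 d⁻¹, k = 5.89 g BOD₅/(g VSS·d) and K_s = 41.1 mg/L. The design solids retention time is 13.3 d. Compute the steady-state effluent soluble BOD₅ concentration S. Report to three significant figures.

Effluent substrate depends only on kinetics and SRT: S = K_s(1 + k_d θ_c) / [θ_c(Yk − k_d) − 1] = 41.1 × (1 + 0.0826 × 13.3) / [13.3 × (0.707 × 5.89 − 0.0826) − 1] = 86.25 / 53.29 = 1.619 mg/L.

S ≈ 1.62 mg/L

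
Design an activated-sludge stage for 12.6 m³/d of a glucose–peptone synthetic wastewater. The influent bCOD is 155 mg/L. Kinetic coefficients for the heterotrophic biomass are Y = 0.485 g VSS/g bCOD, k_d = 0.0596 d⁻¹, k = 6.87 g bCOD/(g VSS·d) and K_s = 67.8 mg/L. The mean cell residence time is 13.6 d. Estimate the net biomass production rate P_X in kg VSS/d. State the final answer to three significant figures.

P_X ≈ 0.514 kg VSS/d

From the Monod/SRT balance for a CMAS, S = K_s·(1+k_d θ_c)/[θ_c·(Y k − k_d) − 1] = 67.8 × (1 + 0.0596 × 13.6) / [13.6 × (0.485 × 6.87 − 0.0596) − 1] = 122.8 / 43.50 = 2.822 mg/L.
Correct the yield for decay: Y_obs = Y/(1 + k_d θ_c) = 0.485 / (1 + 0.0596 × 13.6) = 0.485 / 1.811 = 0.2679.
Q·(S₀ − S) = 12.6 × (155 − 2.82) × 10⁻³ = 1.917 kg/d removed.
P_X = Y_obs · Q(S₀ − S) = 0.2679 × 1.917 = 0.5136 kg VSS/d.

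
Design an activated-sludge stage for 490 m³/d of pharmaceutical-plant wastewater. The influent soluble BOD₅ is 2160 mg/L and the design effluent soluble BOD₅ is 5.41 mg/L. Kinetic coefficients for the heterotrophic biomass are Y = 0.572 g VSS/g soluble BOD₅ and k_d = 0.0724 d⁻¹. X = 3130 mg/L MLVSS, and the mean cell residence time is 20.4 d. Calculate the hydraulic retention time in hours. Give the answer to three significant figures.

From the SRT design equation V = Y Q (S₀−S) θ_c / [X (1 + k_d θ_c)] = 0.572 × 490 × (2160 − 5.41) × 20.4 / [3130 × (1 + 0.0724 × 20.4)] = 1.23×10^7 / 7753 = 1589 m³.
HRT = V/Q = 1589 m³ / 490 m³·d⁻¹ = 3.243 d × 24 = 77.83 h.

τ ≈ 77.8 h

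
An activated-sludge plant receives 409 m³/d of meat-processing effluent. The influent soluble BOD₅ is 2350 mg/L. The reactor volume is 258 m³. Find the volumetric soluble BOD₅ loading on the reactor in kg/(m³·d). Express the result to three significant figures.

L_v ≈ 3.73 kg soluble BOD₅/(m³·d)

Applied soluble BOD₅ load per unit volume = Q·S₀/V = (409 × 2350/1000)/258.0 = 3.725 kg soluble BOD₅·m⁻³·d⁻¹.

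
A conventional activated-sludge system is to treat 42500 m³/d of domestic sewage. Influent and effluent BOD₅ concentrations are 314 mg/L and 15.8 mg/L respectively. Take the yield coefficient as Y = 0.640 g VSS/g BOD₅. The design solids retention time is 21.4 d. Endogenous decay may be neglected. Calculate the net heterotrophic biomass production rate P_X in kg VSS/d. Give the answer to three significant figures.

P_X ≈ 8110 kg VSS/d

Since k_d ≈ 0, Y_obs = Y = 0.640 g VSS/g BOD₅.
Mass of BOD₅ removed per day: Q(S₀ − S) = 42500 × 298.2 g/m³ = 12674 kg/d.
P_X = Y_obs · Q(S₀ − S) = 0.6400 × 12674 = 8111 kg VSS/d.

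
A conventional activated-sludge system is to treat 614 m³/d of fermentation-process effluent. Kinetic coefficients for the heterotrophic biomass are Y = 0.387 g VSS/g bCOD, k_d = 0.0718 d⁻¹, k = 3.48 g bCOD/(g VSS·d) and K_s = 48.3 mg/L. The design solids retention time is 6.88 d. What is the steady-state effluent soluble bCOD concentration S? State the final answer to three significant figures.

From the Monod/SRT balance for a CMAS, S = K_s·(1+k_d θ_c)/[θ_c·(Y k − k_d) − 1] = 48.3 × (1 + 0.0718 × 6.88) / [6.88 × (0.387 × 3.48 − 0.0718) − 1] = 72.16 / 7.772 = 9.285 mg/L.

S ≈ 9.28 mg/L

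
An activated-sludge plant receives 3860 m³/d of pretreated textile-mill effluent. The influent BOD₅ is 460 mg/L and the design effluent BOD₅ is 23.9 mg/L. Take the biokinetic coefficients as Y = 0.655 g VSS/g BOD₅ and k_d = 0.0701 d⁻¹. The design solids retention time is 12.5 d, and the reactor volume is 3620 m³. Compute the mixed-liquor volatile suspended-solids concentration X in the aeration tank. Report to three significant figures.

X ≈ 2030 mg/L

Solving the biomass balance for X: X = Y Q (S₀−S) θ_c / [V (1+k_d θ_c)] = 0.655 × 3860 × (460 − 23.9) × 12.5 / [3620 × (1 + 0.0701 × 12.5)] = 2029 mg/L.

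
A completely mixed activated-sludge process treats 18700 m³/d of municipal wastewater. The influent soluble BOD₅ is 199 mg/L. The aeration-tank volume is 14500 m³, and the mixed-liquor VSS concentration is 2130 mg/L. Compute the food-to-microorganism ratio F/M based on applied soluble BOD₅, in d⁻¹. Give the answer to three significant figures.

Food-to-microorganism ratio F/M = Q S₀ / (V X) = 18700 × 199 / (14500 × 2130) = 0.1205 d⁻¹.

F/M ≈ 0.120 d⁻¹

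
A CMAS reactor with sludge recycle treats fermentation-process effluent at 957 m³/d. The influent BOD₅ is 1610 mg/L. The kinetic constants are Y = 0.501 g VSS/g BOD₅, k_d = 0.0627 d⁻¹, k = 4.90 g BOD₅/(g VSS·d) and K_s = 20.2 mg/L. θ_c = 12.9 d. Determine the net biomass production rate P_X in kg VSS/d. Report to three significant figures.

Effluent substrate depends only on kinetics and SRT: S = K_s(1 + k_d θ_c) / [θ_c(Yk − k_d) − 1] = 20.2 × (1 + 0.0627 × 12.9) / [12.9 × (0.501 × 4.90 − 0.0627) − 1] = 36.54 / 29.86 = 1.224 mg/L.
Observed yield with endogenous decay: Y_obs = Y / (1 + k_d·θ_c) = 0.501 / (1 + 0.0627 × 12.9) = 0.501 / 1.809 = 0.2770 g VSS/g BOD₅.
ΔS = 1610 − 1.22 = 1609 mg/L, so the substrate removal rate is 957 × 1609/1000 = 1540 kg BOD₅/d.
Net biomass production P_X = Y_obs × Q·(S₀ − S) = 0.2770 × 1540 = 426.4 kg VSS/d.

P_X ≈ 426 kg VSS/d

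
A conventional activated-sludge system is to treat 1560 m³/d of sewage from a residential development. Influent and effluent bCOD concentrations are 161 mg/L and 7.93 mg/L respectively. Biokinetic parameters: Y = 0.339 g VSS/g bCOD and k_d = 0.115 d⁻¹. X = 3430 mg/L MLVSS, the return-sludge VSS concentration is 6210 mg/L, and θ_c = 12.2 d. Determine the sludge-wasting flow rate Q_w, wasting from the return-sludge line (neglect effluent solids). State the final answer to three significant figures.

Q_w ≈ 5.42 m³/d

Rearranging the biomass balance for a CMAS with decay, V = Y·Q·ΔS·θ_c / [X·(1+k_d θ_c)] = 0.339 × 1560 × (161 − 7.93) × 12.2 / [3430 × (1 + 0.115 × 12.2)] = 9.88×10^5 / 8242 = 119.8 m³.
Wasting from the return line (neglecting effluent solids): Q_w = V·X / (θ_c·X_r) = 119.8 × 3430 / (12.2 × 6210) = 5.425 m³/d.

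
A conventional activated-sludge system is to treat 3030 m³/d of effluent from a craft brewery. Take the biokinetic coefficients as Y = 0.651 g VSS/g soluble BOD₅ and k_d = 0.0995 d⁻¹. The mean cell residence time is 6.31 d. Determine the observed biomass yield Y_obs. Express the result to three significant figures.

The observed yield is Y_obs = Y/(1 + k_d·θ_c) = 0.651 / (1 + 0.0995 × 6.31) = 0.651 / 1.628 = 0.3999 g VSS per g soluble BOD₅ removed.

Y_obs ≈ 0.400 g VSS/g soluble BOD₅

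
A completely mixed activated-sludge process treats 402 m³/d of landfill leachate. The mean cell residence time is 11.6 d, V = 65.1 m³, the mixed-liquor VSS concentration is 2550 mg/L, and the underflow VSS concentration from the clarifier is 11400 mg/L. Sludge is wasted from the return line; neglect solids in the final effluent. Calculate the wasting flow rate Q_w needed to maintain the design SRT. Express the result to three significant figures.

Q_w ≈ 1.26 m³/d

Q_w = (V·X)/(θ_c X_r) = 65.10 × 2550 / (11.6 × 11400) = 1.255 m³/d.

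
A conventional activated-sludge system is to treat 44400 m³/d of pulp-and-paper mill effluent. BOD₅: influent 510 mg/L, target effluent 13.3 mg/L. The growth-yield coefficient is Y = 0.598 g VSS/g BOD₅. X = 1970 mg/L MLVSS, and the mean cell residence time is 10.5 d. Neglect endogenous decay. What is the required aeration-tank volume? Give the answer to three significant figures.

V ≈ 70300 m³

With k_d = 0 the design equation reduces to V = Y Q (S₀−S) θ_c / X = 0.598 × 44400 × (510 − 13.3) × 10.5 / 1970 = 70291 m³.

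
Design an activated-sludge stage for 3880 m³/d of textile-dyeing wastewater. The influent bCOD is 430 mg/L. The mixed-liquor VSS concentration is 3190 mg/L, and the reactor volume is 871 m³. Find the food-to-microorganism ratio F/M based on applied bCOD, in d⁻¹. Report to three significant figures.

F/M ≈ 0.600 d⁻¹

F/M = applied load / biomass = Q·S₀/(V·X) = 3880 × 430 / (871.0 × 3190) = 0.6005 d⁻¹.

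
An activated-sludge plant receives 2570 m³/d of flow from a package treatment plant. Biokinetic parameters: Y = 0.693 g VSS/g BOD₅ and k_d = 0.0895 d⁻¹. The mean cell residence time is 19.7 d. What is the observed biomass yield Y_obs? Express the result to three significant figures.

Y_obs ≈ 0.251 g VSS/g BOD₅

Y_obs = Y / (1 + k_d θ_c) = 0.693 / (1 + 0.0895 × 19.7) = 0.693 / 2.763 = 0.2508.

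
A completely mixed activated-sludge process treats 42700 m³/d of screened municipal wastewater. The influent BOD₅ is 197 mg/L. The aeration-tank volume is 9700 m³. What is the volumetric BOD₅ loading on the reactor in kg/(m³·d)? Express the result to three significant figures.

Applied BOD₅ load per unit volume = Q·S₀/V = (42700 × 197/1000)/9700 = 0.8672 kg BOD₅·m⁻³·d⁻¹.

L_v ≈ 0.867 kg BOD₅/(m³·d)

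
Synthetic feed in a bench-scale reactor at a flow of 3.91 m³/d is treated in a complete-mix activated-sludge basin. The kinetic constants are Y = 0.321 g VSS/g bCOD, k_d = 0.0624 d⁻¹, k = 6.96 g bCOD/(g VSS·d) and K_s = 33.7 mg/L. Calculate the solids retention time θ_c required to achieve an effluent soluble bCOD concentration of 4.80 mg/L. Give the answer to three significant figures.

From 1/θ_c = Y·k·S/(K_s + S) − k_d: Y·k·S/(K_s+S) = 0.321 × 6.96 × 4.80 / (33.7 + 4.80) = 0.2785 d⁻¹.
θ_c = 1/(μ − k_d) = 1/(0.2785 − 0.0624) = 1/0.2161 = 4.627 d.

θ_c ≈ 4.63 d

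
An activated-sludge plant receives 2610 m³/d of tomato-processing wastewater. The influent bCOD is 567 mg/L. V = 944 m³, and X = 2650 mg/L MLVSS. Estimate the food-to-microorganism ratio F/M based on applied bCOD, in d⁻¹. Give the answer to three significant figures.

F/M ≈ 0.592 d⁻¹

Food-to-microorganism ratio F/M = Q S₀ / (V X) = 2610 × 567 / (944.0 × 2650) = 0.5916 d⁻¹.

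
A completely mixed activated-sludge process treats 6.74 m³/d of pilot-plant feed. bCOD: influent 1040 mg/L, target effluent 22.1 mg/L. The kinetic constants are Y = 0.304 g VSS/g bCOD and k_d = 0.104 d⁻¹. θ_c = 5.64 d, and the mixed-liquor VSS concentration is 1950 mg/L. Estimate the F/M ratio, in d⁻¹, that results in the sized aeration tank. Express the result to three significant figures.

F/M ≈ 0.945 d⁻¹

Rearranging the biomass balance for a CMAS with decay, V = Y·Q·ΔS·θ_c / [X·(1+k_d θ_c)] = 0.304 × 6.74 × (1040 − 22.1) × 5.64 / [1950 × (1 + 0.104 × 5.64)] = 1.18×10^4 / 3094 = 3.802 m³.
F/M = applied load / biomass = Q·S₀/(V·X) = 6.74 × 1040 / (3.802 × 1950) = 0.9454 d⁻¹.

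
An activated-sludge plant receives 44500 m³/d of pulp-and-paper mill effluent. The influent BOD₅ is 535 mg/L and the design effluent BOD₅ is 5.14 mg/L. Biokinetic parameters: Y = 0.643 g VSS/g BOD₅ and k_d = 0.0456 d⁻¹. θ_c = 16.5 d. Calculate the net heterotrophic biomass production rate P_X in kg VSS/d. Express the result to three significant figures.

The observed yield is Y_obs = Y/(1 + k_d·θ_c) = 0.643 / (1 + 0.0456 × 16.5) = 0.643 / 1.752 = 0.3669 g VSS per g BOD₅ removed.
Q·(S₀ − S) = 44500 × (535 − 5.14) × 10⁻³ = 23579 kg/d removed.
Net biomass production P_X = Y_obs × Q·(S₀ − S) = 0.3669 × 23579 = 8652 kg VSS/d.

P_X ≈ 8650 kg VSS/d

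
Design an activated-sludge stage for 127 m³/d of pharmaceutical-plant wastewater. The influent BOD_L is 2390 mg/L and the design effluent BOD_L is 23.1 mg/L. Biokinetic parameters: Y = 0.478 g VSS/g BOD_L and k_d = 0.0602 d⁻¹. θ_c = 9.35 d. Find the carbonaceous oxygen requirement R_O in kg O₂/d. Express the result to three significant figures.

R_O ≈ 170 kg O₂/d

The observed yield is Y_obs = Y/(1 + k_d·θ_c) = 0.478 / (1 + 0.0602 × 9.35) = 0.478 / 1.563 = 0.3058 g VSS per g BOD_L removed.
Q·(S₀ − S) = 127 × (2390 − 23.1) × 10⁻³ = 300.6 kg/d removed.
P_X = Y_obs·Q·(S₀ − S) = 0.3058 × 300.6 = 91.94 kg VSS/d.
R_O = Q·(S₀ − S) − 1.42·P_X = 300.6 − 1.42 × 91.94 = 170.0 kg O₂/d.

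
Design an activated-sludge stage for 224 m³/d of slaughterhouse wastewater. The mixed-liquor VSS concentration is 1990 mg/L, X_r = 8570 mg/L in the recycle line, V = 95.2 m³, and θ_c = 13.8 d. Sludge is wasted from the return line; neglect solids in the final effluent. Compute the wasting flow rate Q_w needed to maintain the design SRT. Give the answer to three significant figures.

Q_w ≈ 1.60 m³/d

Q_w = (V·X)/(θ_c X_r) = 95.20 × 1990 / (13.8 × 8570) = 1.602 m³/d.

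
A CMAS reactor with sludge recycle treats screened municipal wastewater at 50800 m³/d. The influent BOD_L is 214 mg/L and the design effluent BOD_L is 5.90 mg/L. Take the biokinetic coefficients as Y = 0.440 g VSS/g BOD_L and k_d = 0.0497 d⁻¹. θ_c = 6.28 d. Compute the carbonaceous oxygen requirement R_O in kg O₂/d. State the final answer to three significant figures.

R_O ≈ 5540 kg O₂/d

Correct the yield for decay: Y_obs = Y/(1 + k_d θ_c) = 0.440 / (1 + 0.0497 × 6.28) = 0.440 / 1.312 = 0.3353.
Mass of BOD_L removed per day: Q(S₀ − S) = 50800 × 208.1 g/m³ = 10571 kg/d.
Net sludge production P_X = 0.3353 × 10571 = 3545 kg VSS/d.
R_O = Q·ΔS − 1.42 P_X = 10571 − 5034 = 5538 kg O₂/d.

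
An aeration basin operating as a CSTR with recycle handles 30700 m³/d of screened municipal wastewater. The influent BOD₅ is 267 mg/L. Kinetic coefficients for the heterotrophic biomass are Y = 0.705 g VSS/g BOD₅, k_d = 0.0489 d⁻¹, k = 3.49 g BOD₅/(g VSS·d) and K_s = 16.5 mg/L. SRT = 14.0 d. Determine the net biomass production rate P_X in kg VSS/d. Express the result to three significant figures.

P_X ≈ 3420 kg VSS/d

For a completely mixed reactor with recycle the Lawrence–McCarty relation gives S = K_s·(1 + k_d·θ_c) / [θ_c·(Y·k − k_d) − 1] = 16.5 × (1 + 0.0489 × 14.0) / [14.0 × (0.705 × 3.49 − 0.0489) − 1] = 27.80 / 32.76 = 0.8484 mg/L.
The observed yield is Y_obs = Y/(1 + k_d·θ_c) = 0.705 / (1 + 0.0489 × 14.0) = 0.705 / 1.685 = 0.4185 g VSS per g BOD₅ removed.
ΔS = 267 − 0.848 = 266.2 mg/L, so the substrate removal rate is 30700 × 266.2/1000 = 8171 kg BOD₅/d.
So the net sludge growth is P_X = 0.4185 × 8171 = 3419 kg VSS/d.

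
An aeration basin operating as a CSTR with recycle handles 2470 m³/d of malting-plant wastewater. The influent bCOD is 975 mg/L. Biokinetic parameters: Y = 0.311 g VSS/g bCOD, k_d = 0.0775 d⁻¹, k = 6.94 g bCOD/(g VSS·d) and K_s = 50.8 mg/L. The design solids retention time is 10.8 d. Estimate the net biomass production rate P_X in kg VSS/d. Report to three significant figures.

Effluent substrate depends only on kinetics and SRT: S = K_s(1 + k_d θ_c) / [θ_c(Yk − k_d) − 1] = 50.8 × (1 + 0.0775 × 10.8) / [10.8 × (0.311 × 6.94 − 0.0775) − 1] = 93.32 / 21.47 = 4.346 mg/L.
Correct the yield for decay: Y_obs = Y/(1 + k_d θ_c) = 0.311 / (1 + 0.0775 × 10.8) = 0.311 / 1.837 = 0.1693.
ΔS = 975 − 4.35 = 970.6 mg/L, so the substrate removal rate is 2470 × 970.6/1000 = 2398 kg bCOD/d.
So the net sludge growth is P_X = 0.1693 × 2398 = 405.9 kg VSS/d.

P_X ≈ 406 kg VSS/d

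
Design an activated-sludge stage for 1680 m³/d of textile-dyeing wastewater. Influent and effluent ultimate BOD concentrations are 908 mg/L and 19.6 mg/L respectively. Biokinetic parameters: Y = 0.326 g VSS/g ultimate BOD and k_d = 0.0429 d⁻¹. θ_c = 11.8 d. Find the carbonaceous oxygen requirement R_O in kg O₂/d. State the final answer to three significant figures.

Correct the yield for decay: Y_obs = Y/(1 + k_d θ_c) = 0.326 / (1 + 0.0429 × 11.8) = 0.326 / 1.506 = 0.2164.
Mass of ultimate BOD removed per day: Q(S₀ − S) = 1680 × 888.4 g/m³ = 1493 kg/d.
Net sludge production P_X = 0.2164 × 1493 = 323.0 kg VSS/d.
R_O = Q·(S₀ − S) − 1.42·P_X = 1493 − 1.42 × 323.0 = 1034 kg O₂/d.

R_O ≈ 1030 kg O₂/d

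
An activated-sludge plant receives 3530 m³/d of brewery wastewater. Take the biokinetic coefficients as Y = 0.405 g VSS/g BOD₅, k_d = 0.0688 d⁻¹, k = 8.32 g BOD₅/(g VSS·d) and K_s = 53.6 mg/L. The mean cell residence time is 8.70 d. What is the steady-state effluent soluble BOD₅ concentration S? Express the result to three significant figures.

S ≈ 3.09 mg/L

Effluent substrate depends only on kinetics and SRT: S = K_s(1 + k_d θ_c) / [θ_c(Yk − k_d) − 1] = 53.6 × (1 + 0.0688 × 8.70) / [8.70 × (0.405 × 8.32 − 0.0688) − 1] = 85.68 / 27.72 = 3.091 mg/L.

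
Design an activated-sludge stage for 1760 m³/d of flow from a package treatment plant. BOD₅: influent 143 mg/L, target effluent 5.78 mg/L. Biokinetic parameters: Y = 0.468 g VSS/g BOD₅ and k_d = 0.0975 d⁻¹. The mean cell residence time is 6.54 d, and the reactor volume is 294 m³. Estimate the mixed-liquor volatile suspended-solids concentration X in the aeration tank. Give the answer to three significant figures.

X = Y·Q·ΔS·θ_c / [V·(1 + k_d θ_c)] = 0.468 × 1760 × (143 − 5.78) × 6.54 / [294 × (1 + 0.0975 × 6.54)] = 1535 mg/L.

X ≈ 1540 mg/L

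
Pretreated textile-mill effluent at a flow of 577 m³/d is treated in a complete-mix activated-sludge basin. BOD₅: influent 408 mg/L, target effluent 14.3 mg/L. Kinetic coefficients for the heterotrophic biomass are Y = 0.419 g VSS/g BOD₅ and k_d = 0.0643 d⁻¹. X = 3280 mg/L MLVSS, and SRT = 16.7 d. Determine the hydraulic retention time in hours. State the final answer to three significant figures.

Rearranging the biomass balance for a CMAS with decay, V = Y·Q·ΔS·θ_c / [X·(1+k_d θ_c)] = 0.419 × 577 × (408 − 14.3) × 16.7 / [3280 × (1 + 0.0643 × 16.7)] = 1.59×10^6 / 6802 = 233.7 m³.
HRT = V/Q = 233.7 m³ / 577 m³·d⁻¹ = 0.4050 d × 24 = 9.720 h.

τ ≈ 9.72 h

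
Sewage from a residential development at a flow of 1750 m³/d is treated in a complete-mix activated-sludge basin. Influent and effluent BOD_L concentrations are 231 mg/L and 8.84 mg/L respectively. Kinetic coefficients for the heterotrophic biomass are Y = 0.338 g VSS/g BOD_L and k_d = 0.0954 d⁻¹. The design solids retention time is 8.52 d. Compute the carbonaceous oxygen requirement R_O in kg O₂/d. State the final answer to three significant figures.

R_O ≈ 286 kg O₂/d

Y_obs = Y / (1 + k_d θ_c) = 0.338 / (1 + 0.0954 × 8.52) = 0.338 / 1.813 = 0.1865.
Substrate removed = Q·(S₀ − S) = 1750 m³/d × (231 − 8.84) g/m³ = 3.89×10^5 g/d = 388.8 kg/d.
Biomass synthesised: P_X = Y_obs × 388.8 = 72.49 kg VSS/d.
R_O = Q·ΔS − 1.42 P_X = 388.8 − 102.9 = 285.8 kg O₂/d.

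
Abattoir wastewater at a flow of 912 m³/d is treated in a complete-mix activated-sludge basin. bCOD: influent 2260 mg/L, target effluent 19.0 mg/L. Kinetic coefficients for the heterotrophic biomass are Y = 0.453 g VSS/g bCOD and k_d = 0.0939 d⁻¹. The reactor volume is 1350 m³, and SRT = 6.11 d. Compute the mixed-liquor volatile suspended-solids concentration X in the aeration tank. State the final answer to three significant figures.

X ≈ 2660 mg/L

From V·X·(1 + k_d·θ_c) = Y·Q·(S₀ − S)·θ_c: X = 0.453 × 912 × (2260 − 19.0) × 6.11 / [1350 × (1 + 0.0939 × 6.11)] = 2663 mg/L.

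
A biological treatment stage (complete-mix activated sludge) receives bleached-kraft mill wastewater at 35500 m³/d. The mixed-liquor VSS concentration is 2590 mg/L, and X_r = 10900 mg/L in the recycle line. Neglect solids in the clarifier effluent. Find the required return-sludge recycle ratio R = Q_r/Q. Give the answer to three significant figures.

Solids balance on the clarifier gives (1+R)X = R·X_r, so R = X/(X_r − X) = 2590 / (10900 − 2590) = 0.3117.

R ≈ 0.312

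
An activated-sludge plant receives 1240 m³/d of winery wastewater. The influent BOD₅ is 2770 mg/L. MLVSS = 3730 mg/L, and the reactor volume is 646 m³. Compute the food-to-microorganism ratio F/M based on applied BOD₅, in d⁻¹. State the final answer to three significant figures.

F/M ≈ 1.43 d⁻¹

Food-to-microorganism ratio F/M = Q S₀ / (V X) = 1240 × 2770 / (646.0 × 3730) = 1.425 d⁻¹.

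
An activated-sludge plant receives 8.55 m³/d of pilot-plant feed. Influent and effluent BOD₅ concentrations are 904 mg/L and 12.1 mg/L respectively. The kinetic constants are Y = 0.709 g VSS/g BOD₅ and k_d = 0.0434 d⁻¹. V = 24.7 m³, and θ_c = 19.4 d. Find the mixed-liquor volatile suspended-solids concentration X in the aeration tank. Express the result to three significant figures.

From V·X·(1 + k_d·θ_c) = Y·Q·(S₀ − S)·θ_c: X = 0.709 × 8.55 × (904 − 12.1) × 19.4 / [24.7 × (1 + 0.0434 × 19.4)] = 2305 mg/L.

X ≈ 2310 mg/L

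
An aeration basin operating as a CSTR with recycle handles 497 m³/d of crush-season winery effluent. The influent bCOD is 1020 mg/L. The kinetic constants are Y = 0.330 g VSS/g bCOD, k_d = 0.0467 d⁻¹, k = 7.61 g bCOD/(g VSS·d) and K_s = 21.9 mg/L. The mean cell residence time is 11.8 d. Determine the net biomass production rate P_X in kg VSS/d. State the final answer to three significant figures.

P_X ≈ 108 kg VSS/d

From the Monod/SRT balance for a CMAS, S = K_s·(1+k_d θ_c)/[θ_c·(Y k − k_d) − 1] = 21.9 × (1 + 0.0467 × 11.8) / [11.8 × (0.330 × 7.61 − 0.0467) − 1] = 33.97 / 28.08 = 1.210 mg/L.
Y_obs = Y / (1 + k_d θ_c) = 0.330 / (1 + 0.0467 × 11.8) = 0.330 / 1.551 = 0.2128.
ΔS = 1020 − 1.21 = 1019 mg/L, so the substrate removal rate is 497 × 1019/1000 = 506.3 kg bCOD/d.
So the net sludge growth is P_X = 0.2128 × 506.3 = 107.7 kg VSS/d.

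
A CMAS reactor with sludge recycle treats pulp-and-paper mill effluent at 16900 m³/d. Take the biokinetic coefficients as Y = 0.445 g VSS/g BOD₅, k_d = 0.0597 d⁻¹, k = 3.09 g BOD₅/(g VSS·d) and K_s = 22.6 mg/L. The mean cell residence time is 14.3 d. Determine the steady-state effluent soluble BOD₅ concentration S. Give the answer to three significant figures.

S ≈ 2.35 mg/L

From the Monod/SRT balance for a CMAS, S = K_s·(1+k_d θ_c)/[θ_c·(Y k − k_d) − 1] = 22.6 × (1 + 0.0597 × 14.3) / [14.3 × (0.445 × 3.09 − 0.0597) − 1] = 41.89 / 17.81 = 2.352 mg/L.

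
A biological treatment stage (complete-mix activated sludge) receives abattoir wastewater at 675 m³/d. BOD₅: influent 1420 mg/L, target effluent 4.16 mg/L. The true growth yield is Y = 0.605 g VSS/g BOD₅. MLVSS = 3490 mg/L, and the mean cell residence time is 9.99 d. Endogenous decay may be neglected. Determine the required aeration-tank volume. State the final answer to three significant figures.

V ≈ 1660 m³

With k_d = 0 the design equation reduces to V = Y Q (S₀−S) θ_c / X = 0.605 × 675 × (1420 − 4.16) × 9.99 / 3490 = 1655 m³.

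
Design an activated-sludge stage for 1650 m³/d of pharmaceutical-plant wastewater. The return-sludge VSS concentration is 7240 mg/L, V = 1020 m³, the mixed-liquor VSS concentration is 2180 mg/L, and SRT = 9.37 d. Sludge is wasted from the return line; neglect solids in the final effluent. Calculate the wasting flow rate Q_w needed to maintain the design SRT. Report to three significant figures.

Wasting from the return line (neglecting effluent solids): Q_w = V·X / (θ_c·X_r) = 1020 × 2180 / (9.37 × 7240) = 32.78 m³/d.

Q_w ≈ 32.8 m³/d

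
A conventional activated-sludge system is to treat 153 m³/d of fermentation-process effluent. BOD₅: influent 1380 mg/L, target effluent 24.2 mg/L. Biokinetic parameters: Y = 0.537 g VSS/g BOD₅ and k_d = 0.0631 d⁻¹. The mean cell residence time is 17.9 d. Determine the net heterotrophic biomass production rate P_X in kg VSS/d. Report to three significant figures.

Observed yield with endogenous decay: Y_obs = Y / (1 + k_d·θ_c) = 0.537 / (1 + 0.0631 × 17.9) = 0.537 / 2.129 = 0.2522 g VSS/g BOD₅.
ΔS = 1380 − 24.2 = 1356 mg/L, so the substrate removal rate is 153 × 1356/1000 = 207.4 kg BOD₅/d.
Biomass produced: P_X = Y_obs·Q·ΔS = 0.2522 × 207.4 ≈ 52.31 kg VSS/d.

P_X ≈ 52.3 kg VSS/d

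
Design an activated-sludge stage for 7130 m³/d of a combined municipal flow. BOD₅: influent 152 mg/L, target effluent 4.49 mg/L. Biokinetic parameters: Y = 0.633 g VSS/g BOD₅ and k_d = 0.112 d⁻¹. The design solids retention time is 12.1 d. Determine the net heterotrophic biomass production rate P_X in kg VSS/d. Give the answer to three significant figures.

Y_obs = Y / (1 + k_d θ_c) = 0.633 / (1 + 0.112 × 12.1) = 0.633 / 2.355 = 0.2688.
Q·(S₀ − S) = 7130 × (152 − 4.49) × 10⁻³ = 1052 kg/d removed.
So the net sludge growth is P_X = 0.2688 × 1052 = 282.7 kg VSS/d.

P_X ≈ 283 kg VSS/d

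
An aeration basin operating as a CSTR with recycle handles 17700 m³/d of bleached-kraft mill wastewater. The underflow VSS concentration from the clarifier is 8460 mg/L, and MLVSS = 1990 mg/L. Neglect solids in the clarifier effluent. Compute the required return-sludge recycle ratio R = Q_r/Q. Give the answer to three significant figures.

Solids balance on the clarifier gives (1+R)X = R·X_r, so R = X/(X_r − X) = 1990 / (8460 − 1990) = 0.3076.

R ≈ 0.308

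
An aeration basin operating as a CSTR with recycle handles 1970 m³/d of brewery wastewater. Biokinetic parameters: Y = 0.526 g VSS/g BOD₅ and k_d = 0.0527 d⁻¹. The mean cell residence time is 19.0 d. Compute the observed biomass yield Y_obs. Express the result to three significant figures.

Observed yield with endogenous decay: Y_obs = Y / (1 + k_d·θ_c) = 0.526 / (1 + 0.0527 × 19.0) = 0.526 / 2.001 = 0.2628 g VSS/g BOD₅.

Y_obs ≈ 0.263 g VSS/g BOD₅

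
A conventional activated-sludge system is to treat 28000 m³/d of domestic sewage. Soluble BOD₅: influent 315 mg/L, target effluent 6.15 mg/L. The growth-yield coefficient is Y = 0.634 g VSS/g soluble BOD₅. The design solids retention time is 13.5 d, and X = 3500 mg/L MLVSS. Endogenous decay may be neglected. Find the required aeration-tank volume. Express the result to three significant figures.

With k_d = 0 the design equation reduces to V = Y Q (S₀−S) θ_c / X = 0.634 × 28000 × (315 − 6.15) × 13.5 / 3500 = 21148 m³.

V ≈ 21100 m³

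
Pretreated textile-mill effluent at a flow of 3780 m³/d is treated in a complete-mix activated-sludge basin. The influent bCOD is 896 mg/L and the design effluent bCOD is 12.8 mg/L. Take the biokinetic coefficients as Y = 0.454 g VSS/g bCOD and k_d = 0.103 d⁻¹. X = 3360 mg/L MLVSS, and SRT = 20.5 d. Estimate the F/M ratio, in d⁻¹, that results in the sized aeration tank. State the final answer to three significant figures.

F/M ≈ 0.339 d⁻¹

Rearranging the biomass balance for a CMAS with decay, V = Y·Q·ΔS·θ_c / [X·(1+k_d θ_c)] = 0.454 × 3780 × (896 − 12.8) × 20.5 / [3360 × (1 + 0.103 × 20.5)] = 3.11×10^7 / 10455 = 2972 m³.
F/M = Q·S₀ / (V·X) = 3780 × 896 / (2972 × 3360) = 0.3392 g bCOD·(g VSS·d)⁻¹.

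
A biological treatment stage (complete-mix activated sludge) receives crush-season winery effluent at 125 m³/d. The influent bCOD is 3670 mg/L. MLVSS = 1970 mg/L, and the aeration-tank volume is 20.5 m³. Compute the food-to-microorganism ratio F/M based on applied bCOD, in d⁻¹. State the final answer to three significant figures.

F/M ≈ 11.4 d⁻¹

F/M = applied load / biomass = Q·S₀/(V·X) = 125 × 3670 / (20.50 × 1970) = 11.36 d⁻¹.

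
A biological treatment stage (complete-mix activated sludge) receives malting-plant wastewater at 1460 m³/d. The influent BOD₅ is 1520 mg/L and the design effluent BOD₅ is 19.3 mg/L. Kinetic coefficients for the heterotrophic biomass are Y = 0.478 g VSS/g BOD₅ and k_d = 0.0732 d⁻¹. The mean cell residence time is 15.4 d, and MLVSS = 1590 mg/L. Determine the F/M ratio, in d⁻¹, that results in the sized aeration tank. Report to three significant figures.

Steady-state biomass mass balance: V·X·(1 + k_d·θ_c) = Y·Q·(S₀ − S)·θ_c, so V = 0.478 × 1460 × (1520 − 19.3) × 15.4 / [1590 × (1 + 0.0732 × 15.4)] = 1.61×10^7 / 3382 = 4768 m³.
F/M = applied load / biomass = Q·S₀/(V·X) = 1460 × 1520 / (4768 × 1590) = 0.2927 d⁻¹.

F/M ≈ 0.293 d⁻¹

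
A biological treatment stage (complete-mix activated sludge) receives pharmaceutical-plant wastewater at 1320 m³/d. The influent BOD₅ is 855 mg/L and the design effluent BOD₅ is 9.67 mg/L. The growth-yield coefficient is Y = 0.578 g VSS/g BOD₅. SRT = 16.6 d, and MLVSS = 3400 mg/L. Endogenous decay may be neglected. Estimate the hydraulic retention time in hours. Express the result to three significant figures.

τ ≈ 57.3 h

Biomass mass balance (decay neglected): V·X = Y·Q·(S₀ − S)·θ_c, so V = 0.578 × 1320 × (855 − 9.67) × 16.6 / 3400 = 3149 m³.
τ = V/Q = 3149/1320 = 2.386 d, or 57.25 h.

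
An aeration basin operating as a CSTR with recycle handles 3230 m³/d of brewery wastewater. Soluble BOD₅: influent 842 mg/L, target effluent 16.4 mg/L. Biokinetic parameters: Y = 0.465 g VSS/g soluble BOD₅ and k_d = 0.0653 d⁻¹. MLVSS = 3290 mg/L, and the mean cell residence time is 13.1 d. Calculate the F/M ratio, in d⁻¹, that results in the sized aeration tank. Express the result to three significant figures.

From the SRT design equation V = Y Q (S₀−S) θ_c / [X (1 + k_d θ_c)] = 0.465 × 3230 × (842 − 16.4) × 13.1 / [3290 × (1 + 0.0653 × 13.1)] = 1.62×10^7 / 6104 = 2661 m³.
F/M = applied load / biomass = Q·S₀/(V·X) = 3230 × 842 / (2661 × 3290) = 0.3106 d⁻¹.

F/M ≈ 0.311 d⁻¹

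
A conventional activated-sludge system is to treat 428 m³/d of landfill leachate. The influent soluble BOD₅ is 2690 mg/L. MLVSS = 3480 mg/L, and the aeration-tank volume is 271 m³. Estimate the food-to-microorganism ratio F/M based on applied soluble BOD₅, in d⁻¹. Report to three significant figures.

Food-to-microorganism ratio F/M = Q S₀ / (V X) = 428 × 2690 / (271.0 × 3480) = 1.221 d⁻¹.

F/M ≈ 1.22 d⁻¹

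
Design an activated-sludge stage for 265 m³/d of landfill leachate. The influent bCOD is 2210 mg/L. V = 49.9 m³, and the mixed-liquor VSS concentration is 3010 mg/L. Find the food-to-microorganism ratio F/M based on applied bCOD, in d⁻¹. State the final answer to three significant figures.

F/M = applied load / biomass = Q·S₀/(V·X) = 265 × 2210 / (49.90 × 3010) = 3.899 d⁻¹.

F/M ≈ 3.90 d⁻¹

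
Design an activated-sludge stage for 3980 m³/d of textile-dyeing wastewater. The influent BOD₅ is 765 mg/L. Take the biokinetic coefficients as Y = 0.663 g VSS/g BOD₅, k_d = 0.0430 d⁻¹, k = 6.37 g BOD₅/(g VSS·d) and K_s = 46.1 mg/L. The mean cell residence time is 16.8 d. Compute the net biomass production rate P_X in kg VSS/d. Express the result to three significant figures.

P_X ≈ 1170 kg VSS/d

Effluent substrate depends only on kinetics and SRT: S = K_s(1 + k_d θ_c) / [θ_c(Yk − k_d) − 1] = 46.1 × (1 + 0.0430 × 16.8) / [16.8 × (0.663 × 6.37 − 0.0430) − 1] = 79.40 / 69.23 = 1.147 mg/L.
Observed yield with endogenous decay: Y_obs = Y / (1 + k_d·θ_c) = 0.663 / (1 + 0.0430 × 16.8) = 0.663 / 1.722 = 0.3849 g VSS/g BOD₅.
ΔS = 765 − 1.15 = 763.9 mg/L, so the substrate removal rate is 3980 × 763.9/1000 = 3040 kg BOD₅/d.
Biomass produced: P_X = Y_obs·Q·ΔS = 0.3849 × 3040 ≈ 1170 kg VSS/d.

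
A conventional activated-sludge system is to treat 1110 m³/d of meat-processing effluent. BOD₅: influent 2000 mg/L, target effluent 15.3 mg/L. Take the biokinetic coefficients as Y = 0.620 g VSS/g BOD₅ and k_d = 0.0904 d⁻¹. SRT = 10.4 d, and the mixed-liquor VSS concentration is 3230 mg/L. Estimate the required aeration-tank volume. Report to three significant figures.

V ≈ 2270 m³

From the SRT design equation V = Y Q (S₀−S) θ_c / [X (1 + k_d θ_c)] = 0.620 × 1110 × (2000 − 15.3) × 10.4 / [3230 × (1 + 0.0904 × 10.4)] = 1.42×10^7 / 6267 = 2267 m³.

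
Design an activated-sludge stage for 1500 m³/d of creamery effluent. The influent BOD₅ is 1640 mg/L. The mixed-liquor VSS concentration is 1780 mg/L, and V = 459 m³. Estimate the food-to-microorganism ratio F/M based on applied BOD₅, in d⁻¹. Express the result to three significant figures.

F/M ≈ 3.01 d⁻¹

F/M = Q·S₀ / (V·X) = 1500 × 1640 / (459.0 × 1780) = 3.011 g BOD₅·(g VSS·d)⁻¹.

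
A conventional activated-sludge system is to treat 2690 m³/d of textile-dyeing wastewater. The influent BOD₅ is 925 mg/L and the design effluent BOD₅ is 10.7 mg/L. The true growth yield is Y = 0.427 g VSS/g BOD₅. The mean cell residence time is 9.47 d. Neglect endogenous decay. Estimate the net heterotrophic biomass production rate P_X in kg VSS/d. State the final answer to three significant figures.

P_X ≈ 1050 kg VSS/d

No decay correction is needed, so Y_obs = Y = 0.427.
Mass of BOD₅ removed per day: Q(S₀ − S) = 2690 × 914.3 g/m³ = 2459 kg/d.
Net biomass production P_X = Y_obs × Q·(S₀ − S) = 0.4270 × 2459 = 1050 kg VSS/d.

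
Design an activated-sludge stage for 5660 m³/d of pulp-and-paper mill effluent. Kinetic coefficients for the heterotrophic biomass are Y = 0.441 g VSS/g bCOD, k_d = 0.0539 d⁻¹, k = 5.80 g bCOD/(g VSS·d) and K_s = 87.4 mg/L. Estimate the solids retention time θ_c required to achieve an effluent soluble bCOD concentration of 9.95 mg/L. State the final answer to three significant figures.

At the target effluent, Y k S/(K_s+S) = 0.441×5.80×9.95/97.35 = 0.2614 d⁻¹.
Then 1/θ_c = μ − k_d = 0.2614 − 0.0539 = 0.2075 d⁻¹, giving θ_c = 4.819 d.

θ_c ≈ 4.82 d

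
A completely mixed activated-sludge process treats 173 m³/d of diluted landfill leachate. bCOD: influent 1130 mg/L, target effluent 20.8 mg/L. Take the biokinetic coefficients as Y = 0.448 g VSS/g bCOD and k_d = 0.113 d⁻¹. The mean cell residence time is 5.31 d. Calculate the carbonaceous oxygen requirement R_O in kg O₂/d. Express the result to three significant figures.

R_O ≈ 116 kg O₂/d

The observed yield is Y_obs = Y/(1 + k_d·θ_c) = 0.448 / (1 + 0.113 × 5.31) = 0.448 / 1.600 = 0.2800 g VSS per g bCOD removed.
Substrate removed = Q·(S₀ − S) = 173 m³/d × (1130 − 20.8) g/m³ = 1.92×10^5 g/d = 191.9 kg/d.
Biomass synthesised: P_X = Y_obs × 191.9 = 53.73 kg VSS/d.
R_O = Q·(S₀ − S) − 1.42·P_X = 191.9 − 1.42 × 53.73 = 115.6 kg O₂/d.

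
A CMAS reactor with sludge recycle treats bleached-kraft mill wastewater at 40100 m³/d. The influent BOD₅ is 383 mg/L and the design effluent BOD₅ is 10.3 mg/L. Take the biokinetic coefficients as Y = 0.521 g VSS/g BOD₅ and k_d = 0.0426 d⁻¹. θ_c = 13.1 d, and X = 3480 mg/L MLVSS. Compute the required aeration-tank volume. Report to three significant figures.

V ≈ 18800 m³

From the SRT design equation V = Y Q (S₀−S) θ_c / [X (1 + k_d θ_c)] = 0.521 × 40100 × (383 − 10.3) × 13.1 / [3480 × (1 + 0.0426 × 13.1)] = 1.02×10^8 / 5422 = 18813 m³.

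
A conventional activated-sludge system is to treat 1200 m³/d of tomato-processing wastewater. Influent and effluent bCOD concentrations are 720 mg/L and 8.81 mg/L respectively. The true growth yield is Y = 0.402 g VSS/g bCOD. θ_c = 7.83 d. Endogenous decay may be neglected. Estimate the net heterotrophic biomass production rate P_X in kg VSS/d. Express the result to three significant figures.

P_X ≈ 343 kg VSS/d

With endogenous decay neglected, the observed yield equals the true yield: Y_obs = Y = 0.402 g VSS/g bCOD.
ΔS = 720 − 8.81 = 711.2 mg/L, so the substrate removal rate is 1200 × 711.2/1000 = 853.4 kg bCOD/d.
Net biomass production P_X = Y_obs × Q·(S₀ − S) = 0.4020 × 853.4 = 343.1 kg VSS/d.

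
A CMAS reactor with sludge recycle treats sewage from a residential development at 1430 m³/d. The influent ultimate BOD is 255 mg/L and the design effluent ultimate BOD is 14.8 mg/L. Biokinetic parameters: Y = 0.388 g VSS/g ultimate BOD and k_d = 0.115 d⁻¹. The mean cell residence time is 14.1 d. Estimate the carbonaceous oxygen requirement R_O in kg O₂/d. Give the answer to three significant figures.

R_O ≈ 271 kg O₂/d

Y_obs = Y / (1 + k_d θ_c) = 0.388 / (1 + 0.115 × 14.1) = 0.388 / 2.622 = 0.1480.
Substrate removed = Q·(S₀ − S) = 1430 m³/d × (255 − 14.8) g/m³ = 3.43×10^5 g/d = 343.5 kg/d.
Net sludge production P_X = 0.1480 × 343.5 = 50.84 kg VSS/d.
R_O = Q·(S₀ − S) − 1.42·P_X = 343.5 − 1.42 × 50.84 = 271.3 kg O₂/d.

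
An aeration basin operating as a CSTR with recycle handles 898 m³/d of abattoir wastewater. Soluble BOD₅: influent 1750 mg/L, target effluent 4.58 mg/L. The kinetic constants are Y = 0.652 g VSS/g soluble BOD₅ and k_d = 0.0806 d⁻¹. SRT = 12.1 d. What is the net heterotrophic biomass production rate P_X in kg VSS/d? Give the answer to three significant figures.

Y_obs = Y / (1 + k_d θ_c) = 0.652 / (1 + 0.0806 × 12.1) = 0.652 / 1.975 = 0.3301.
Substrate removed = Q·(S₀ − S) = 898 m³/d × (1750 − 4.58) g/m³ = 1.57×10^6 g/d = 1567 kg/d.
Biomass produced: P_X = Y_obs·Q·ΔS = 0.3301 × 1567 ≈ 517.4 kg VSS/d.

P_X ≈ 517 kg VSS/d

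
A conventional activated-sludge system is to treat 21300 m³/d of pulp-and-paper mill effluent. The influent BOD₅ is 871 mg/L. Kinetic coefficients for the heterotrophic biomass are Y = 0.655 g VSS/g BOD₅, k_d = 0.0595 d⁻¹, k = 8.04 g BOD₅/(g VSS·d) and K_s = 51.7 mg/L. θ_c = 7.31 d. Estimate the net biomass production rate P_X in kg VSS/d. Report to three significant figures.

Effluent substrate depends only on kinetics and SRT: S = K_s(1 + k_d θ_c) / [θ_c(Yk − k_d) − 1] = 51.7 × (1 + 0.0595 × 7.31) / [7.31 × (0.655 × 8.04 − 0.0595) − 1] = 74.19 / 37.06 = 2.002 mg/L.
Correct the yield for decay: Y_obs = Y/(1 + k_d θ_c) = 0.655 / (1 + 0.0595 × 7.31) = 0.655 / 1.435 = 0.4565.
ΔS = 871 − 2.00 = 869.0 mg/L, so the substrate removal rate is 21300 × 869.0/1000 = 18510 kg BOD₅/d.
Biomass produced: P_X = Y_obs·Q·ΔS = 0.4565 × 18510 ≈ 8449 kg VSS/d.

P_X ≈ 8450 kg VSS/d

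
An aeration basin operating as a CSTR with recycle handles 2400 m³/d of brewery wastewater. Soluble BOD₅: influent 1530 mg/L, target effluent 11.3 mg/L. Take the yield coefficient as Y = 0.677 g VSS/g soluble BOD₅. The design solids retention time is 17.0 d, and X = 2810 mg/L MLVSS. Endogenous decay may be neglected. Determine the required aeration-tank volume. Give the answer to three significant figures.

V·X = Y·Q·ΔS·θ_c gives V = 0.677 × 2400 × (1530 − 11.3) × 17.0 / 2810 = 14928 m³.

V ≈ 14900 m³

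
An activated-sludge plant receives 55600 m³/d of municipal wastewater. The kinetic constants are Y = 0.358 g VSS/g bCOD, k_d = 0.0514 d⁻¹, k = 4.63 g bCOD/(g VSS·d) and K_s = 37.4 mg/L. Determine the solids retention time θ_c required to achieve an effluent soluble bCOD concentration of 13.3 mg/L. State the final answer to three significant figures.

Specific growth rate at S = 13.3 mg/L: μ = YkS/(K_s+S) = 0.358·4.63·13.3/(37.4+13.3) = 0.4348 d⁻¹.
θ_c = 1/(μ − k_d) = 1/(0.4348 − 0.0514) = 1/0.3834 = 2.608 d.

θ_c ≈ 2.61 d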